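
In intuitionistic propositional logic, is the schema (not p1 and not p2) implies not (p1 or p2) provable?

This is a constructively valid De Morgan direction (conjunction of negations to negated disjunction), which is intuitionistically derivable.
If both not p1 and not p2 hold at a world, no accessible world forces p1 or forces p2, so none forces p1 or p2.

Yes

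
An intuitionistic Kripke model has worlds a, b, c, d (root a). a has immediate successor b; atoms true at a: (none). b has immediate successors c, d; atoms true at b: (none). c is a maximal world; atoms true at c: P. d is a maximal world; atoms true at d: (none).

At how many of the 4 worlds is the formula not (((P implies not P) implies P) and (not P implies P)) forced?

a: does not force it — a does not force not (((P implies not P) implies P) and (not P implies P)) since c is accessible from a and c forces ((P implies not P) implies P) and (not P implies P).
b: does not force it — b does not force not (((P implies not P) implies P) and (not P implies P)) since c is accessible from b and c forces ((P implies not P) implies P) and (not P implies P).
c: does not force it.
d: forces it.
Worlds forcing the formula: {d}.

1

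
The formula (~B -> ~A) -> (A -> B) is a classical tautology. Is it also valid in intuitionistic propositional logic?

No

This is the converse of contraposition, which is not intuitionistically valid.
A Kripke countermodel: worlds 0, 1; order generated by 0 <= 1; atoms true at each world — 0:{A}; 1:{A,B}.
0 ||-/- (~B -> ~A) -> (A -> B): already at 0 itself, 0 ||- ~B -> ~A but 0 ||-/- A -> B.
0 ||-/- A -> B: already at 0 itself, 0 ||- A but 0 ||-/- B.
0 lacks atom B, so 0 ||-/- B.
So the root 0 does not force the formula.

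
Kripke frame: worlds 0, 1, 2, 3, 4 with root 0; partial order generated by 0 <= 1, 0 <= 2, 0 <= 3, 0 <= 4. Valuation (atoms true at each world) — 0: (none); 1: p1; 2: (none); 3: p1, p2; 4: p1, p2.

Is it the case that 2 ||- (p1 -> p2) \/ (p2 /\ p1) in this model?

Yes

2 ||- (p1 -> p2) \/ (p2 /\ p1) via the disjunct p1 -> p2.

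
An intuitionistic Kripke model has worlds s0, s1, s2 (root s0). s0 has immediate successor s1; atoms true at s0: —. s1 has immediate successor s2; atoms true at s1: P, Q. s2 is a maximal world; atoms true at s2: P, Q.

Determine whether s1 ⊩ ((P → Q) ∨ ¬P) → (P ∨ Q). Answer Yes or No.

s1 ⊩ ((P → Q) ∨ ¬P) → (P ∨ Q): every world accessible from s1 that forces (P → Q) ∨ ¬P (namely s1, s2) also forces P ∨ Q.

Yes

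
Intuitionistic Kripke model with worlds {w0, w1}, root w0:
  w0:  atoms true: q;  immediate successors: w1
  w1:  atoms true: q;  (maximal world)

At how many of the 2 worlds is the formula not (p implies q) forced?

w0: does not force it — w0 does not force not (p implies q) since w0 is accessible from w0 and w0 forces p implies q.
w1: does not force it — w1 does not force not (p implies q) since w1 is accessible from w1 and w1 forces p implies q.
Worlds forcing the formula: { }.

0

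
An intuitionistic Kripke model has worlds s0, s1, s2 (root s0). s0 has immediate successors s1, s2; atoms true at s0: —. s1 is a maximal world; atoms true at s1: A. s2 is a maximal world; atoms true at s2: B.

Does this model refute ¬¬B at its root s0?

Yes

s0 ⊮ ¬¬B since s1 is accessible from s0 and s1 ⊩ ¬B.
s1 ⊩ ¬B: no world accessible from s1 forces B.
So the root s0 does not force ¬¬B; the model is a countermodel.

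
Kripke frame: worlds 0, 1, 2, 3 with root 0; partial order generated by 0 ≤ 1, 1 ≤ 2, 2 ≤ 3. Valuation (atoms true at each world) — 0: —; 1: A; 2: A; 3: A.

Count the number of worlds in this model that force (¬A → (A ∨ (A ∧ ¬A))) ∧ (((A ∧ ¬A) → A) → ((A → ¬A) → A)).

4

0: forces it.
1: forces it.
2: forces it.
3: forces it.
Worlds forcing the formula: {0, 1, 2, 3}.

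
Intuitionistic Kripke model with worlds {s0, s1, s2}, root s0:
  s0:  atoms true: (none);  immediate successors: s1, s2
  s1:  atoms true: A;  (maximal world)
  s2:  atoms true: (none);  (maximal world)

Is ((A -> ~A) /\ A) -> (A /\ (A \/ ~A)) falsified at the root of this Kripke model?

s0 ||- ((A -> ~A) /\ A) -> (A /\ (A \/ ~A)) vacuously: no world accessible from s0 forces the antecedent (A -> ~A) /\ A.
So the root s0 forces ((A -> ~A) /\ A) -> (A /\ (A \/ ~A)); the model is not a countermodel.

No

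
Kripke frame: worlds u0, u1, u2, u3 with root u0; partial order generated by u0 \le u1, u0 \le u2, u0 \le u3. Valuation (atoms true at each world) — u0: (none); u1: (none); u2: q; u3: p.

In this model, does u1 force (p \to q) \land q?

u1 \nVdash (p \to q) \land q since u1 fails q.

No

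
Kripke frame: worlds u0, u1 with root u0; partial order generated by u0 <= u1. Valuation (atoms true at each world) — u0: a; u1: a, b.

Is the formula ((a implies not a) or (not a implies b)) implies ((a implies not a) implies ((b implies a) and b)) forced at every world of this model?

Yes

u0 forces ((a implies not a) or (not a implies b)) implies ((a implies not a) implies ((b implies a) and b)): every world accessible from u0 that forces (a implies not a) or (not a implies b) (namely u0, u1) also forces (a implies not a) implies ((b implies a) and b).
Since the root u0 forces ((a implies not a) or (not a implies b)) implies ((a implies not a) implies ((b implies a) and b)) and forcing is persistent (monotone upward), every world forces it.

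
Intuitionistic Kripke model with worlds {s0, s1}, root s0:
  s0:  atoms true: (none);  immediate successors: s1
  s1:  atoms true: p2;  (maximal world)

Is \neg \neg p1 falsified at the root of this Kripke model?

s0 \nVdash \neg \neg p1 since s0 is accessible from s0 and s0 \Vdash \neg p1.
s0 \Vdash \neg p1: no world accessible from s0 forces p1.
So the root s0 does not force \neg \neg p1; the model is a countermodel.

Yes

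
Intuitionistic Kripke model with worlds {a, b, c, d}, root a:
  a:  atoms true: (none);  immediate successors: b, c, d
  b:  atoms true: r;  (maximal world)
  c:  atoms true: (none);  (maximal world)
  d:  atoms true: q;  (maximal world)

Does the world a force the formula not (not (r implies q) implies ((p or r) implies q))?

a does not force not (not (r implies q) implies ((p or r) implies q)) since c is accessible from a and c forces not (r implies q) implies ((p or r) implies q).
c forces not (r implies q) implies ((p or r) implies q) vacuously: no world accessible from c forces the antecedent not (r implies q).

No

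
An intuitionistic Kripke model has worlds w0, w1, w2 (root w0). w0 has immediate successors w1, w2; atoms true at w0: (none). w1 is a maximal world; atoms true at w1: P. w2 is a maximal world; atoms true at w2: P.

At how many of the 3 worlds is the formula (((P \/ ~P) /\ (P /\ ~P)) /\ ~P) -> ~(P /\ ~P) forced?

w0: forces it.
w1: forces it.
w2: forces it.
Worlds forcing the formula: {w0, w1, w2}.

3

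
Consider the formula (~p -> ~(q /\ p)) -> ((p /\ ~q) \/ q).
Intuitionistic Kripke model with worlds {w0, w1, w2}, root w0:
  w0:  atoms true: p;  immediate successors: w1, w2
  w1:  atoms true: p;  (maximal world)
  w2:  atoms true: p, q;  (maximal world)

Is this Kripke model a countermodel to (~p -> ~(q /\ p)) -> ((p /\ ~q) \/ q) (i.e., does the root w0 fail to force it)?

w0 ||-/- (~p -> ~(q /\ p)) -> ((p /\ ~q) \/ q): already at w0 itself, w0 ||- ~p -> ~(q /\ p) but w0 ||-/- (p /\ ~q) \/ q.
w0 ||-/- (p /\ ~q) \/ q: neither disjunct is forced at w0.
w0 ||-/- p /\ ~q since w0 fails ~q.
So the root w0 does not force (~p -> ~(q /\ p)) -> ((p /\ ~q) \/ q); the model is a countermodel.

Yes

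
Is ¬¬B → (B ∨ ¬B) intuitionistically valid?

This is a variant of double-negation elimination (deriving excluded middle from double negation), which is not intuitionistically valid.
A Kripke countermodel: worlds s0, s1; order generated by s0 ≤ s1; atoms true at each world — s0:{}; s1:{B}.
s0 ⊮ ¬¬B → (B ∨ ¬B): already at s0 itself, s0 ⊩ ¬¬B but s0 ⊮ B ∨ ¬B.
s0 ⊮ B ∨ ¬B: neither disjunct is forced at s0.
s0 lacks atom B, so s0 ⊮ B.
So the root s0 does not force the formula.

No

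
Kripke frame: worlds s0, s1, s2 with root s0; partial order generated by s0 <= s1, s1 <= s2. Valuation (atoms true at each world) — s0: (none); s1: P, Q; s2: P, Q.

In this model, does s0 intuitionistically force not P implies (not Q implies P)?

Yes

s0 forces not P implies (not Q implies P) vacuously: no world accessible from s0 forces the antecedent not P.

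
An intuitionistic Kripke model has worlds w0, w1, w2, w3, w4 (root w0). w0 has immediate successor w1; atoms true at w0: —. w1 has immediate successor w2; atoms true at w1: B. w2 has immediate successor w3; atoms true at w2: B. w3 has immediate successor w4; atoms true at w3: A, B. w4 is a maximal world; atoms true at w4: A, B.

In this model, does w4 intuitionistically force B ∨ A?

w4 ⊩ B ∨ A via the disjunct B.

Yes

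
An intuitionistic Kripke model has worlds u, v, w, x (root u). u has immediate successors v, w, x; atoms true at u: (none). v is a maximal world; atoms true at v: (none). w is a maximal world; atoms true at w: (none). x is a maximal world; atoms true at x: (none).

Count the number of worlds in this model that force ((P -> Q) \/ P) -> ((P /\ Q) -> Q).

4

u: forces it.
v: forces it.
w: forces it.
x: forces it.
Worlds forcing the formula: {u, v, w, x}.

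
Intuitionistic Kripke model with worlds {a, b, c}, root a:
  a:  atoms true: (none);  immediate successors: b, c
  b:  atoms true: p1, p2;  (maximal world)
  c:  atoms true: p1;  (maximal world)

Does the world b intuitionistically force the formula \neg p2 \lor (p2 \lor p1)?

b \Vdash \neg p2 \lor (p2 \lor p1) via the disjunct p2 \lor p1.

Yes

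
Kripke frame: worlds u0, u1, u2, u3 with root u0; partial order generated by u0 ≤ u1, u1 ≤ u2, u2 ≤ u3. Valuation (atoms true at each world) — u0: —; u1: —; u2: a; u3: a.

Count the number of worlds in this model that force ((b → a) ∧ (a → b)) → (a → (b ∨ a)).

u0: forces it.
u1: forces it.
u2: forces it.
u3: forces it.
Worlds forcing the formula: {u0, u1, u2, u3}.

4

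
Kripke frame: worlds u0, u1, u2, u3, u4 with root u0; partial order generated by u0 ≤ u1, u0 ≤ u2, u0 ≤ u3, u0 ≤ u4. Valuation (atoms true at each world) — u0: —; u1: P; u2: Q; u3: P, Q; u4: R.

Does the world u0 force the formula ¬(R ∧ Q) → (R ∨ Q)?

u0 ⊮ ¬(R ∧ Q) → (R ∨ Q): already at u0 itself, u0 ⊩ ¬(R ∧ Q) but u0 ⊮ R ∨ Q.
u0 ⊮ R ∨ Q: neither disjunct is forced at u0.
u0 lacks atom R, so u0 ⊮ R.

No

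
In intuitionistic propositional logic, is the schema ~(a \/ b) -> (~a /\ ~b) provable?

Yes

This is a constructively valid De Morgan direction (negated disjunction to conjunction of negations), which is intuitionistically derivable.
From ~(a \/ b): if a held then a \/ b would, contradiction — so ~a; similarly ~b.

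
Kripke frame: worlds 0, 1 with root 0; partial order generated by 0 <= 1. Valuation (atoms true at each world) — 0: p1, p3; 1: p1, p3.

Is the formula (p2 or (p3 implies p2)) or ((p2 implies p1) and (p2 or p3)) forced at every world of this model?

0 forces (p2 or (p3 implies p2)) or ((p2 implies p1) and (p2 or p3)) via the disjunct (p2 implies p1) and (p2 or p3).
Since the root 0 forces (p2 or (p3 implies p2)) or ((p2 implies p1) and (p2 or p3)) and forcing is persistent (monotone upward), every world forces it.

Yes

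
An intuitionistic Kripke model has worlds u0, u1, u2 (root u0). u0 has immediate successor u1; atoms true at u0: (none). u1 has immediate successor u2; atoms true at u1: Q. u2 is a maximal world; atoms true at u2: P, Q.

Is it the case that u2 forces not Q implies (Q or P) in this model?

u2 forces not Q implies (Q or P) vacuously: no world accessible from u2 forces the antecedent not Q.

Yes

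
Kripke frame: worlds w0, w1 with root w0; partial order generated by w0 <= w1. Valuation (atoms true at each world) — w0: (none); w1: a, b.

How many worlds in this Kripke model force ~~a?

w0: forces it.
w1: forces it.
Worlds forcing the formula: {w0, w1}.

2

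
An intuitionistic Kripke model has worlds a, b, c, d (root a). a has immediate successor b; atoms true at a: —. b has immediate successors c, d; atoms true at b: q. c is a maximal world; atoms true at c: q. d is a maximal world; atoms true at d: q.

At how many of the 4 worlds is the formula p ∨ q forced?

3

a: does not force it — a ⊮ p ∨ q: neither disjunct is forced at a.
b: forces it.
c: forces it.
d: forces it.
Worlds forcing the formula: {b, c, d}.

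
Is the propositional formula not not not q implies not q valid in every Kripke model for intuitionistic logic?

This is triple-negation reduction, which is intuitionistically derivable.
Assume not not not q and suppose q. Then not not q (double-negation introduction), contradicting not not not q. So not q.

Yes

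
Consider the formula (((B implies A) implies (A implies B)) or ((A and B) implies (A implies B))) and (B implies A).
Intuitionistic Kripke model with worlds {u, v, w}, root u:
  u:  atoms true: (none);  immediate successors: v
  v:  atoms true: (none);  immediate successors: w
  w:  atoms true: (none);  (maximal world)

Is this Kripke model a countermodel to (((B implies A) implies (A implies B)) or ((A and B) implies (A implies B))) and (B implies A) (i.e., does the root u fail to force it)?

u forces (((B implies A) implies (A implies B)) or ((A and B) implies (A implies B))) and (B implies A) since u forces both conjuncts.
So the root u forces (((B implies A) implies (A implies B)) or ((A and B) implies (A implies B))) and (B implies A); the model is not a countermodel.

No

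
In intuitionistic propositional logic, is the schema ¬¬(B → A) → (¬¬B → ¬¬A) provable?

Yes

This is the distribution of double negation over implication, which is intuitionistically derivable.
Assume ¬¬(B → A) and ¬¬B; suppose ¬A. Then B → A would give ¬B (by contraposition), contradicting ¬¬B; so ¬(B → A), contradicting ¬¬(B → A). Hence ¬¬A.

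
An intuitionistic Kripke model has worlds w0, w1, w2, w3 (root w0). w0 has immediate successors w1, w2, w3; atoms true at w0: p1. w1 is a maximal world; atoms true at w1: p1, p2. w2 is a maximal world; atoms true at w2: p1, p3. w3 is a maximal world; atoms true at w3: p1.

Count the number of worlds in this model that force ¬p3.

w0: does not force it — w0 ⊮ ¬p3 since w2 is accessible from w0 and w2 ⊩ p3.
w1: forces it.
w2: does not force it — w2 ⊮ ¬p3 since w2 is accessible from w2 and w2 ⊩ p3.
w3: forces it.
Worlds forcing the formula: {w1, w3}.

2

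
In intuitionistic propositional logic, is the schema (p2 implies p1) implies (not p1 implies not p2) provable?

Yes

This is the forward direction of contraposition, which is intuitionistically derivable.
Assume p2 implies p1 and not p1. If p2 held then p1 would follow, contradicting not p1; so not p2.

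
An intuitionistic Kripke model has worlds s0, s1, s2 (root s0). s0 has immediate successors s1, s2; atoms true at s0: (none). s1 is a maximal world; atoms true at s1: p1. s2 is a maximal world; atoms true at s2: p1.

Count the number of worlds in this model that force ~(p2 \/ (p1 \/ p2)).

0

s0: does not force it — s0 ||-/- ~(p2 \/ (p1 \/ p2)) since s1 is accessible from s0 and s1 ||- p2 \/ (p1 \/ p2).
s1: does not force it.
s2: does not force it.
Worlds forcing the formula: { }.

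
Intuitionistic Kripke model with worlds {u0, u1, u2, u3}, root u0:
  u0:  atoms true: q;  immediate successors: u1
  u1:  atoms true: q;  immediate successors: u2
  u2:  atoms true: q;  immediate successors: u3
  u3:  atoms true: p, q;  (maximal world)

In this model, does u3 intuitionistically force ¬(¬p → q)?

u3 ⊮ ¬(¬p → q) since u3 is accessible from u3 and u3 ⊩ ¬p → q.
u3 ⊩ ¬p → q vacuously: no world accessible from u3 forces the antecedent ¬p.

No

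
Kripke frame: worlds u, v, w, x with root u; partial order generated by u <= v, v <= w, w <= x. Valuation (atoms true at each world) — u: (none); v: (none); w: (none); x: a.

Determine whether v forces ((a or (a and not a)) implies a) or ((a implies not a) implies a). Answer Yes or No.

Yes

v forces ((a or (a and not a)) implies a) or ((a implies not a) implies a) via the disjunct (a or (a and not a)) implies a.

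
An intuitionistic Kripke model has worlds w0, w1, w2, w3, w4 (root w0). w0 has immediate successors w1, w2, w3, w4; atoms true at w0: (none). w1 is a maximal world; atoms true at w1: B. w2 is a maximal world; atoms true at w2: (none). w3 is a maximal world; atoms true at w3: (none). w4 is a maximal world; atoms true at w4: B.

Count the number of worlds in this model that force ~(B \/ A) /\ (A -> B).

w0: does not force it — w0 ||-/- ~(B \/ A) /\ (A -> B) since w0 fails ~(B \/ A).
w1: does not force it — w1 ||-/- ~(B \/ A) /\ (A -> B) since w1 fails ~(B \/ A).
w2: forces it.
w3: forces it.
w4: does not force it.
Worlds forcing the formula: {w2, w3}.

2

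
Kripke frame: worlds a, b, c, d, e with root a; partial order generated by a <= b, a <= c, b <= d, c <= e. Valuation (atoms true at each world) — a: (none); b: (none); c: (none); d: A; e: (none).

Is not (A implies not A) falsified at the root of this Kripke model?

Yes

a does not force not (A implies not A) since c is accessible from a and c forces A implies not A.
c forces A implies not A vacuously: no world accessible from c forces the antecedent A.
So the root a does not force not (A implies not A); the model is a countermodel.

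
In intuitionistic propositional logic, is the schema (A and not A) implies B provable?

This is an instance of ex falso quodlibet, which is intuitionistically derivable.
No world can force both A and not A, so the antecedent A and not A is never forced and the implication holds vacuously at every world.

Yes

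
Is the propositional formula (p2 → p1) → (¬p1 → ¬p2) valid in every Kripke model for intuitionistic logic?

This is the forward direction of contraposition, which is intuitionistically derivable.
Assume p2 → p1 and ¬p1. If p2 held then p1 would follow, contradicting ¬p1; so ¬p2.

Yes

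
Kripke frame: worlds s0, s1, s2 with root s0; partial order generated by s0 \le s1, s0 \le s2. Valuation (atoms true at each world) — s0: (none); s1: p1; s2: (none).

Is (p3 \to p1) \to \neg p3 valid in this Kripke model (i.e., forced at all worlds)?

Yes

s0 \Vdash (p3 \to p1) \to \neg p3: every world accessible from s0 that forces p3 \to p1 (namely s0, s1, s2) also forces \neg p3.
Since the root s0 forces (p3 \to p1) \to \neg p3 and forcing is persistent (monotone upward), every world forces it.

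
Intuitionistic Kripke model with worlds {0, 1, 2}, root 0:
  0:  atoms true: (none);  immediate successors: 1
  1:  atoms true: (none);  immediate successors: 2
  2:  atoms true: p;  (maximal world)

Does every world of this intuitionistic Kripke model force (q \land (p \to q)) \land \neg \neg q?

Not every world: 0 \nVdash (q \land (p \to q)) \land \neg \neg q.
0 \nVdash (q \land (p \to q)) \land \neg \neg q since 0 fails q \land (p \to q).

No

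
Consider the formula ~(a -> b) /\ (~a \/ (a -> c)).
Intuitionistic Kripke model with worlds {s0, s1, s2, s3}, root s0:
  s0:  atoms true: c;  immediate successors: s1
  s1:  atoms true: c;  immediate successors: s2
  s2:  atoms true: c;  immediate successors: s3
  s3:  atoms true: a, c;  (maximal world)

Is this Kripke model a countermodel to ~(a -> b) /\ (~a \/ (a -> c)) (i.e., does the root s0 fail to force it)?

s0 ||- ~(a -> b) /\ (~a \/ (a -> c)) since s0 forces both conjuncts.
So the root s0 forces ~(a -> b) /\ (~a \/ (a -> c)); the model is not a countermodel.

No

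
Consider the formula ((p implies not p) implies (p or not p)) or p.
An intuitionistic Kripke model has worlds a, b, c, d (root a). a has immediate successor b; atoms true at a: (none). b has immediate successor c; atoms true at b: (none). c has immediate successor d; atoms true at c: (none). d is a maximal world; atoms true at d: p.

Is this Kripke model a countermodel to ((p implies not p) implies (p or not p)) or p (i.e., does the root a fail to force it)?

a forces ((p implies not p) implies (p or not p)) or p via the disjunct (p implies not p) implies (p or not p).
So the root a forces ((p implies not p) implies (p or not p)) or p; the model is not a countermodel.

No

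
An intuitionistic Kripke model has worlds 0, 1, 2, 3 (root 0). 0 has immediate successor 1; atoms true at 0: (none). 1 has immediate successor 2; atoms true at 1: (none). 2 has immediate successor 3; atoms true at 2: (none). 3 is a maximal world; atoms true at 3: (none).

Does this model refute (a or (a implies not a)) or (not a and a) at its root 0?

No

0 forces (a or (a implies not a)) or (not a and a) via the disjunct a or (a implies not a).
So the root 0 forces (a or (a implies not a)) or (not a and a); the model is not a countermodel.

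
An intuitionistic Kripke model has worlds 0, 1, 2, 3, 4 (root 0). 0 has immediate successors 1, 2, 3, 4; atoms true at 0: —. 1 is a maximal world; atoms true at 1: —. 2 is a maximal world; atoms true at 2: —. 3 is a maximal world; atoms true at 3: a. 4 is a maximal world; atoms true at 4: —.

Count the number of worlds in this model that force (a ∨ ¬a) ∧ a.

1

0: does not force it — 0 ⊮ (a ∨ ¬a) ∧ a since 0 fails a ∨ ¬a.
1: does not force it.
2: does not force it.
3: forces it.
4: does not force it.
Worlds forcing the formula: {3}.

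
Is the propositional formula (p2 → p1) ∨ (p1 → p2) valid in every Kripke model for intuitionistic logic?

This is the Gödel–Dummett linearity axiom, which is not intuitionistically valid.
A Kripke countermodel: worlds u0, u1, u2; order generated by u0 ≤ u1, u0 ≤ u2; atoms true at each world — u0:{}; u1:{p2}; u2:{p1}.
u0 ⊮ (p2 → p1) ∨ (p1 → p2): neither disjunct is forced at u0.
u0 ⊮ p2 → p1: at the accessible world u1, u1 ⊩ p2 but u1 ⊮ p1.
u1 lacks atom p1, so u1 ⊮ p1.
So the root u0 does not force the formula.

No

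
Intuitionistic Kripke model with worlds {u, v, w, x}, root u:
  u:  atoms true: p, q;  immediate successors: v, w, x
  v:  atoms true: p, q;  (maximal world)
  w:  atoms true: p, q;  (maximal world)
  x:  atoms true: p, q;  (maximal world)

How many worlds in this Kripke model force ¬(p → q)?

0

u: does not force it — u ⊮ ¬(p → q) since u is accessible from u and u ⊩ p → q.
v: does not force it — v ⊮ ¬(p → q) since v is accessible from v and v ⊩ p → q.
w: does not force it.
x: does not force it.
Worlds forcing the formula: { }.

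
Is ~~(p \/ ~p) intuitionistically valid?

Yes

This is the double negation of excluded middle, which is intuitionistically derivable.
Assuming ~(p \/ ~p): from p we'd get p \/ ~p, so ~p; but then p \/ ~p again — contradiction. Hence ~~(p \/ ~p).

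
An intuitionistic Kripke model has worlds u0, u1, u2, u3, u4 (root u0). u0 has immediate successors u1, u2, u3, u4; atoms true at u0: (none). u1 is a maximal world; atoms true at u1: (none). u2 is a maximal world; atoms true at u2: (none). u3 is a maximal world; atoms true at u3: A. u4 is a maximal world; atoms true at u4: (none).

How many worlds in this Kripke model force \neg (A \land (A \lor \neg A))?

3

u0: does not force it — u0 \nVdash \neg (A \land (A \lor \neg A)) since u3 is accessible from u0 and u3 \Vdash A \land (A \lor \neg A).
u1: forces it.
u2: forces it.
u3: does not force it.
u4: forces it.
Worlds forcing the formula: {u1, u2, u4}.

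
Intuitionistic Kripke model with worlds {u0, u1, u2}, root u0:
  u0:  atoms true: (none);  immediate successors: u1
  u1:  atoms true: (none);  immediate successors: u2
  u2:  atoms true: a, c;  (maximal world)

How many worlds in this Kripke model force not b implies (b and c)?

u0: does not force it — u0 does not force not b implies (b and c): already at u0 itself, u0 forces not b but u0 does not force b and c.
u1: does not force it — u1 does not force not b implies (b and c): already at u1 itself, u1 forces not b but u1 does not force b and c.
u2: does not force it.
Worlds forcing the formula: { }.

0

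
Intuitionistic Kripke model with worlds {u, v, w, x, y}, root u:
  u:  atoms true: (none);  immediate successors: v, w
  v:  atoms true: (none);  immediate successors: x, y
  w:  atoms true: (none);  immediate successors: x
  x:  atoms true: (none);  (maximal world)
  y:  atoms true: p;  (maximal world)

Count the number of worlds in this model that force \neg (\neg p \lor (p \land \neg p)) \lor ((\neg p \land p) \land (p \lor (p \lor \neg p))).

u: does not force it — u \nVdash \neg (\neg p \lor (p \land \neg p)) \lor ((\neg p \land p) \land (p \lor (p \lor \neg p))): neither disjunct is forced at u.
v: does not force it — v \nVdash \neg (\neg p \lor (p \land \neg p)) \lor ((\neg p \land p) \land (p \lor (p \lor \neg p))): neither disjunct is forced at v.
w: does not force it — w \nVdash \neg (\neg p \lor (p \land \neg p)) \lor ((\neg p \land p) \land (p \lor (p \lor \neg p))): neither disjunct is forced at w.
x: does not force it.
y: forces it.
Worlds forcing the formula: {y}.

1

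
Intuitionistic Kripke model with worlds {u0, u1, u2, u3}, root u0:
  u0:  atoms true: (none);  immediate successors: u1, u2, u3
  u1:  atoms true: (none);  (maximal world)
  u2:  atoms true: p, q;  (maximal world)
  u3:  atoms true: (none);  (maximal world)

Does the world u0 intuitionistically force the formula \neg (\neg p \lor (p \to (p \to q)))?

u0 \nVdash \neg (\neg p \lor (p \to (p \to q))) since u0 is accessible from u0 and u0 \Vdash \neg p \lor (p \to (p \to q)).
u0 \Vdash \neg p \lor (p \to (p \to q)) via the disjunct p \to (p \to q).

No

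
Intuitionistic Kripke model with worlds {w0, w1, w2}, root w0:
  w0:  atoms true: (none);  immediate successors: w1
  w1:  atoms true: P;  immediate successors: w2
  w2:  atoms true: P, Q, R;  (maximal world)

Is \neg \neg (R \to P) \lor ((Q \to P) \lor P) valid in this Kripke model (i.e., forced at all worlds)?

Yes

w0 \Vdash \neg \neg (R \to P) \lor ((Q \to P) \lor P) via the disjunct \neg \neg (R \to P).
Since the root w0 forces \neg \neg (R \to P) \lor ((Q \to P) \lor P) and forcing is persistent (monotone upward), every world forces it.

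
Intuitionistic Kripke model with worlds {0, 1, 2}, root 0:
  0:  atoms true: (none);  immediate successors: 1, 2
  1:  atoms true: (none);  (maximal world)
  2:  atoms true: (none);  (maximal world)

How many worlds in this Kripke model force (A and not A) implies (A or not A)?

0: forces it.
1: forces it.
2: forces it.
Worlds forcing the formula: {0, 1, 2}.

3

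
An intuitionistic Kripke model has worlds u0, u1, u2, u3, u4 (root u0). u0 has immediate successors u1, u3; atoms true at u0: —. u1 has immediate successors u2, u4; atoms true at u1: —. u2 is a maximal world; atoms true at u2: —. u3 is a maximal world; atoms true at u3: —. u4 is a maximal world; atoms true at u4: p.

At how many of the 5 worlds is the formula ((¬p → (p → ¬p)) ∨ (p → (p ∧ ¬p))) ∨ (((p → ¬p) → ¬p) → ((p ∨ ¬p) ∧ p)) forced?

5

u0: forces it.
u1: forces it.
u2: forces it.
u3: forces it.
u4: forces it.
Worlds forcing the formula: {u0, u1, u2, u3, u4}.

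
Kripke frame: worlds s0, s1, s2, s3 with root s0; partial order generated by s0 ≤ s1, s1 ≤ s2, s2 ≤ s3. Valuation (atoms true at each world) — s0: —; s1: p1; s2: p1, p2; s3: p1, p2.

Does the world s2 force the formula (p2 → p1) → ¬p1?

s2 ⊮ (p2 → p1) → ¬p1: already at s2 itself, s2 ⊩ p2 → p1 but s2 ⊮ ¬p1.
s2 ⊮ ¬p1 since s2 is accessible from s2 and s2 ⊩ p1.

No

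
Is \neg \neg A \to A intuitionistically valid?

No

This is double-negation elimination, which is not intuitionistically valid.
A Kripke countermodel: worlds u, v; order generated by u \le v; atoms true at each world — u:{}; v:{A}.
u \nVdash \neg \neg A \to A: already at u itself, u \Vdash \neg \neg A but u \nVdash A.
u lacks atom A, so u \nVdash A.
So the root u does not force the formula.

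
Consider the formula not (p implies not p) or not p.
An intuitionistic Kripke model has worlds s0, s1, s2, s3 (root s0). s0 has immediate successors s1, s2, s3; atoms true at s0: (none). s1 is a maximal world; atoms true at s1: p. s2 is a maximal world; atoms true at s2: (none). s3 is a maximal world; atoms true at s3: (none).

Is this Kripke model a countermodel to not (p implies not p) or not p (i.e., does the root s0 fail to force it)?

Yes

s0 does not force not (p implies not p) or not p: neither disjunct is forced at s0.
s0 does not force not (p implies not p) since s2 is accessible from s0 and s2 forces p implies not p.
s2 forces p implies not p vacuously: no world accessible from s2 forces the antecedent p.
So the root s0 does not force not (p implies not p) or not p; the model is a countermodel.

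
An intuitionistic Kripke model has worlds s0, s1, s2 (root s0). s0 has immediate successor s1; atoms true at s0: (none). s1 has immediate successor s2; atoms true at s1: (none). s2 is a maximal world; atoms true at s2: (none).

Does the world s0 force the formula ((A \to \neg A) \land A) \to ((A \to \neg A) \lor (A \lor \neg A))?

s0 \Vdash ((A \to \neg A) \land A) \to ((A \to \neg A) \lor (A \lor \neg A)) vacuously: no world accessible from s0 forces the antecedent (A \to \neg A) \land A.

Yes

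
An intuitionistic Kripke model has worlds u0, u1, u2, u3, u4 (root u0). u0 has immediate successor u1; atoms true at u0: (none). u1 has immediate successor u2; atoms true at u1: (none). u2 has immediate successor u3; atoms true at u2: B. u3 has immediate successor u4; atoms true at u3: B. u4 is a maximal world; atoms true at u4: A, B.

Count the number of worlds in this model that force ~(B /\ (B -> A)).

0

u0: does not force it — u0 ||-/- ~(B /\ (B -> A)) since u4 is accessible from u0 and u4 ||- B /\ (B -> A).
u1: does not force it.
u2: does not force it.
u3: does not force it.
u4: does not force it.
Worlds forcing the formula: { }.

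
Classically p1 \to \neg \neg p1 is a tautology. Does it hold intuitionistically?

This is double-negation introduction, which is intuitionistically derivable.
If a world forces p1 then every accessible world forces p1 (persistence), so none forces \neg p1; hence \neg \neg p1.

Yes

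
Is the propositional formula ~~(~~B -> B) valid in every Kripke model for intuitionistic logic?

Yes

This is the double negation of double-negation elimination, which is intuitionistically derivable.
By Glivenko's theorem the double negation of any classical propositional tautology is intuitionistically provable; ~~B -> B is classically a tautology.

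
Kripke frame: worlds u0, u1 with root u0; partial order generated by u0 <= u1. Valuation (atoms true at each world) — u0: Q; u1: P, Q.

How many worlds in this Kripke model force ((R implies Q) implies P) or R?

1

u0: does not force it — u0 does not force ((R implies Q) implies P) or R: neither disjunct is forced at u0.
u1: forces it.
Worlds forcing the formula: {u1}.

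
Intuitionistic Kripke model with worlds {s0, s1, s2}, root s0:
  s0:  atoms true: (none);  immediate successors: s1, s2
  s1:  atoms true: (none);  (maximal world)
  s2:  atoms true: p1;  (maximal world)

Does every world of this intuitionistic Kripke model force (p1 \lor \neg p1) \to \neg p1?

Not every world: s0 \nVdash (p1 \lor \neg p1) \to \neg p1.
s0 \nVdash (p1 \lor \neg p1) \to \neg p1: at the accessible world s2, s2 \Vdash p1 \lor \neg p1 but s2 \nVdash \neg p1.
s2 \nVdash \neg p1 since s2 is accessible from s2 and s2 \Vdash p1.

No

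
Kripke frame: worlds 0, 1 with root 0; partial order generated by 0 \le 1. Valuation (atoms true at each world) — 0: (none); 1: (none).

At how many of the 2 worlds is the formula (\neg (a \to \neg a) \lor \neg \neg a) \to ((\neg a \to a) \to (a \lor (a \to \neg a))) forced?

2

0: forces it.
1: forces it.
Worlds forcing the formula: {0, 1}.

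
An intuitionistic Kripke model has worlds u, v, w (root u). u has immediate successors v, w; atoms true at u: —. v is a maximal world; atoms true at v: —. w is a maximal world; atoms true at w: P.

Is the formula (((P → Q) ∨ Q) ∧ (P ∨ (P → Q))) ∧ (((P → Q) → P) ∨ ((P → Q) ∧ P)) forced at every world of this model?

Not every world: u ⊮ (((P → Q) ∨ Q) ∧ (P ∨ (P → Q))) ∧ (((P → Q) → P) ∨ ((P → Q) ∧ P)).
u ⊮ (((P → Q) ∨ Q) ∧ (P ∨ (P → Q))) ∧ (((P → Q) → P) ∨ ((P → Q) ∧ P)) since u fails ((P → Q) ∨ Q) ∧ (P ∨ (P → Q)).

No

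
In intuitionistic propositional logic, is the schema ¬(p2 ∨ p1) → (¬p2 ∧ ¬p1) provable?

This is a constructively valid De Morgan direction (negated disjunction to conjunction of negations), which is intuitionistically derivable.
From ¬(p2 ∨ p1): if p2 held then p2 ∨ p1 would, contradiction — so ¬p2; similarly ¬p1.

Yes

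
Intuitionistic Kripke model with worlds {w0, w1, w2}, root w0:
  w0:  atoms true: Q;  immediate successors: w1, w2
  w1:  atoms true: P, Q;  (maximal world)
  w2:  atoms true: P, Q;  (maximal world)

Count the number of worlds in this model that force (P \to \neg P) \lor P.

2

w0: does not force it — w0 \nVdash (P \to \neg P) \lor P: neither disjunct is forced at w0.
w1: forces it.
w2: forces it.
Worlds forcing the formula: {w1, w2}.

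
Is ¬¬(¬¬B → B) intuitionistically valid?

This is the double negation of double-negation elimination, which is intuitionistically derivable.
By Glivenko's theorem the double negation of any classical propositional tautology is intuitionistically provable; ¬¬B → B is classically a tautology.

Yes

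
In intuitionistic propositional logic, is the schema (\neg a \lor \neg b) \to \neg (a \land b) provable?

Yes

This is a constructively valid De Morgan direction (disjunction of negations to negated conjunction), which is intuitionistically derivable.
If \neg a holds at a world then no accessible world forces a, hence none forces a \land b; likewise for \neg b.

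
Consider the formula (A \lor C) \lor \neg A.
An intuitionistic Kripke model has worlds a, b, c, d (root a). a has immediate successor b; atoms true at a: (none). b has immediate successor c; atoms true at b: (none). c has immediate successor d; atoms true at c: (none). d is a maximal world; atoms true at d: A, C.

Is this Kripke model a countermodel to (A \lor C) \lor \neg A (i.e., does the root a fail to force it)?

a \nVdash (A \lor C) \lor \neg A: neither disjunct is forced at a.
a \nVdash A \lor C: neither disjunct is forced at a.
a lacks atom A, so a \nVdash A.
So the root a does not force (A \lor C) \lor \neg A; the model is a countermodel.

Yes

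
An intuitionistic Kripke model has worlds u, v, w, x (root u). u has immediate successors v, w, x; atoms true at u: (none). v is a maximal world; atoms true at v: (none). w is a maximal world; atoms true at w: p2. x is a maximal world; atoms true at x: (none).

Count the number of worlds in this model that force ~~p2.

u: does not force it — u ||-/- ~~p2 since v is accessible from u and v ||- ~p2.
v: does not force it — v ||-/- ~~p2 since v is accessible from v and v ||- ~p2.
w: forces it.
x: does not force it.
Worlds forcing the formula: {w}.

1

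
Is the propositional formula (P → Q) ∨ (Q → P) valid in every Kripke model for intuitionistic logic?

No

This is the Gödel–Dummett linearity axiom, which is not intuitionistically valid.
A Kripke countermodel: worlds s0, s1, s2; order generated by s0 ≤ s1, s0 ≤ s2; atoms true at each world — s0:{}; s1:{P}; s2:{Q}.
s0 ⊮ (P → Q) ∨ (Q → P): neither disjunct is forced at s0.
s0 ⊮ P → Q: at the accessible world s1, s1 ⊩ P but s1 ⊮ Q.
s1 lacks atom Q, so s1 ⊮ Q.
So the root s0 does not force the formula.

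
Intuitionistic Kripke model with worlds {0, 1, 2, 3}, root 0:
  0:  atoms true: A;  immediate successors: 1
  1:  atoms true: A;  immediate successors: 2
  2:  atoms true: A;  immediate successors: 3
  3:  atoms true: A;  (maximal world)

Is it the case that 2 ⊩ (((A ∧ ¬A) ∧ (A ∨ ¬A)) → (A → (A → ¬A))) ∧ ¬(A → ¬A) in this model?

Yes

2 ⊩ (((A ∧ ¬A) ∧ (A ∨ ¬A)) → (A → (A → ¬A))) ∧ ¬(A → ¬A) since 2 forces both conjuncts.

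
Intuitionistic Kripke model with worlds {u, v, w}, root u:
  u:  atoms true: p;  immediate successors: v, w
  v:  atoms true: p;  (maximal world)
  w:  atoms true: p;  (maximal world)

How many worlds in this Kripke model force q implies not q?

3

u: forces it.
v: forces it.
w: forces it.
Worlds forcing the formula: {u, v, w}.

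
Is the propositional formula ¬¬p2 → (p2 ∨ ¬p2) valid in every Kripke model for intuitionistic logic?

This is a variant of double-negation elimination (deriving excluded middle from double negation), which is not intuitionistically valid.
A Kripke countermodel: worlds u, v; order generated by u ≤ v; atoms true at each world — u:{}; v:{p2}.
u ⊮ ¬¬p2 → (p2 ∨ ¬p2): already at u itself, u ⊩ ¬¬p2 but u ⊮ p2 ∨ ¬p2.
u ⊮ p2 ∨ ¬p2: neither disjunct is forced at u.
u lacks atom p2, so u ⊮ p2.
So the root u does not force the formula.

No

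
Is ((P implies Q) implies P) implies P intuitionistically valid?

No

This is Peirce's law, which is not intuitionistically valid.
A Kripke countermodel: worlds u, v; order generated by u <= v; atoms true at each world — u:{}; v:{P}.
u does not force ((P implies Q) implies P) implies P: already at u itself, u forces (P implies Q) implies P but u does not force P.
u lacks atom P, so u does not force P.
So the root u does not force the formula.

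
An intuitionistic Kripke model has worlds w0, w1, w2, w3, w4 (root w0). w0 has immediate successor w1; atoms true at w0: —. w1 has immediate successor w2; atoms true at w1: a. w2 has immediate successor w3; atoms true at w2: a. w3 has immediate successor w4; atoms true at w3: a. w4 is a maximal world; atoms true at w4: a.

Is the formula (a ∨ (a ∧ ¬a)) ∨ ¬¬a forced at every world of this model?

w0 ⊩ (a ∨ (a ∧ ¬a)) ∨ ¬¬a via the disjunct ¬¬a.
Since the root w0 forces (a ∨ (a ∧ ¬a)) ∨ ¬¬a and forcing is persistent (monotone upward), every world forces it.

Yes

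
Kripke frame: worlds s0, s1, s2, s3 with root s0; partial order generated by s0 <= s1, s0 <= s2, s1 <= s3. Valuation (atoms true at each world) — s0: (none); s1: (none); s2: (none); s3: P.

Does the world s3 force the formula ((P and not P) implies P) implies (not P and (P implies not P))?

No

s3 does not force ((P and not P) implies P) implies (not P and (P implies not P)): already at s3 itself, s3 forces (P and not P) implies P but s3 does not force not P and (P implies not P).
s3 does not force not P and (P implies not P) since s3 fails not P.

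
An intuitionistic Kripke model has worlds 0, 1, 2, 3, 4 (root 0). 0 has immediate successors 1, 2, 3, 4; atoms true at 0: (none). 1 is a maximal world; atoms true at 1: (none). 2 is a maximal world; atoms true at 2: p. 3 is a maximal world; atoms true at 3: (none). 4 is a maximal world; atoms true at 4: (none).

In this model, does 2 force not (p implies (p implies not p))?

Yes

2 forces not (p implies (p implies not p)): no world accessible from 2 forces p implies (p implies not p).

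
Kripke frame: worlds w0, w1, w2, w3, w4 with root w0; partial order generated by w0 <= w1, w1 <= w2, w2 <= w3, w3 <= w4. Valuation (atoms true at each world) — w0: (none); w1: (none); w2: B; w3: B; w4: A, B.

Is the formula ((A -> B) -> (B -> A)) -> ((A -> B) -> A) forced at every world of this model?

w0 ||- ((A -> B) -> (B -> A)) -> ((A -> B) -> A): every world accessible from w0 that forces (A -> B) -> (B -> A) (namely w4) also forces (A -> B) -> A.
Since the root w0 forces ((A -> B) -> (B -> A)) -> ((A -> B) -> A) and forcing is persistent (monotone upward), every world forces it.

Yes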